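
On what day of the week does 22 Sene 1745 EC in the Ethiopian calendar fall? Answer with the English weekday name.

Wednesday

This is JDN 2361508 (27 June 1753 Gregorian).
JDN 2361508 mod 7 = 2, and JDN 0 was a Monday, so this is a Wednesday.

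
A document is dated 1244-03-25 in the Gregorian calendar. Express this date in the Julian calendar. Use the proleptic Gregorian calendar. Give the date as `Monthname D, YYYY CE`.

March 18, 1244 CE

The Julian–Gregorian offset here is 7 days (Julian trailing).
25 March 1244 Gregorian − 7 days → 18 March 1244 Julian.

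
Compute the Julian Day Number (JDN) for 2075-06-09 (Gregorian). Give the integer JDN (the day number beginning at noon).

2479098

JDN 2451545 is 1 January 2000 CE (Gregorian); the target day is +27553 days from there, so JDN = 2479098.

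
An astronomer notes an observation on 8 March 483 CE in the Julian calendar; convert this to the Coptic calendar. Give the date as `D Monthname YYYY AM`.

12 Paremhat 199 AM

The source date corresponds to 9 March 483 in the proleptic Gregorian calendar (JDN 1897540).
That day falls on 12 Paremhat 199 AM in the Coptic calendar.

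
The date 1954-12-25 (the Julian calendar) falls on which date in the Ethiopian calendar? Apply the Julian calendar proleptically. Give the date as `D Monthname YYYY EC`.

29 Tahsas 1947 EC

Julian Day Number of the source date = 2435115.
Converting JDN 2435115 to the Ethiopian calendar gives 29 Tahsas 1947 EC.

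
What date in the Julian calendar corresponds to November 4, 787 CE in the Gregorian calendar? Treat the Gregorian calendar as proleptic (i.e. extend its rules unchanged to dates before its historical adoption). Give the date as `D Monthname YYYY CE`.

At this point the Julian calendar is 4 days behind the Gregorian.
4 November 787 Gregorian − 4 days → 31 October 787 Julian.

31 October 787 CE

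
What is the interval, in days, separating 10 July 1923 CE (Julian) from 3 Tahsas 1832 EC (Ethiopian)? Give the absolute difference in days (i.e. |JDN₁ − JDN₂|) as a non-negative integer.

JDN of the first date = 2423624.
JDN of the second date = 2393086.
|2393086 − 2423624| = 30538.

30538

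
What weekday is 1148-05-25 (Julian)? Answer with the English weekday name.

In the proleptic Gregorian calendar this is 1 June 1148 (JDN 2140510).
2140510 ≡ 1 (mod 7); counting from Monday = 0 gives Tuesday.

Tuesday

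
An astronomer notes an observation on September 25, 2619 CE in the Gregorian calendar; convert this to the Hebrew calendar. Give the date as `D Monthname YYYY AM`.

Both dates share Julian Day Number 2677897; in the Hebrew calendar that is 23 Elul 6379 AM.

23 Elul 6379 AM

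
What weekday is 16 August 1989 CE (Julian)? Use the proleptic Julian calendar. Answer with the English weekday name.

Equivalently 29 August 1989 Gregorian, JDN 2447768.
2447768 ≡ 1 (mod 7); counting from Monday = 0 gives Tuesday.

Tuesday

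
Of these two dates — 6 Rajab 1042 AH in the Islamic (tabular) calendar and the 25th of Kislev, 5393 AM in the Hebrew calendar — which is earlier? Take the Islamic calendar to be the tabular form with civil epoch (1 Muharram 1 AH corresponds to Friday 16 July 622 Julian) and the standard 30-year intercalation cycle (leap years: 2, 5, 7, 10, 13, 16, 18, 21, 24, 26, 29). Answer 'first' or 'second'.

Converting both to JDN: 2317518 vs 2317478; the smaller is the second.

second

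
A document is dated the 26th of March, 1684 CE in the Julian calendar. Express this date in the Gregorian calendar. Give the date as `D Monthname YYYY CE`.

The Julian–Gregorian offset here is 10 days (Julian trailing).
26 March 1684 Julian + 10 days → 5 April 1684 Gregorian.

5 April 1684 CE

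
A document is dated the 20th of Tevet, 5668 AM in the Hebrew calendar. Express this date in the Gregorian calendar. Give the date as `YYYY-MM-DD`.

Both dates share Julian Day Number 2417935; in the Gregorian calendar that is 25 December 1907 CE.

1907-12-25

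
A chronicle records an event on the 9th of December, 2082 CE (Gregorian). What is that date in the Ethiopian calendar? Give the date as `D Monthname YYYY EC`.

30 Hidar 2075 EC

Both dates share Julian Day Number 2481838; in the Ethiopian calendar that is 30 Hidar 2075 EC.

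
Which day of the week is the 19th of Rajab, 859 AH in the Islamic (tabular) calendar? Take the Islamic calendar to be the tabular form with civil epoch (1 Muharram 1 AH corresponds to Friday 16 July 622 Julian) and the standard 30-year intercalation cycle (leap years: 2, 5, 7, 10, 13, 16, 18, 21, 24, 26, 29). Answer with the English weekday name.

In the proleptic Gregorian calendar this is 14 July 1455 (JDN 2252682).
Since JDN mod 7 = 5 (0 = Monday), the day is Saturday.

Saturday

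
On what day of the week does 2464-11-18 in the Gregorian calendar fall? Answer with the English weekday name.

Tuesday

JDN 2621340 mod 7 = 1, and JDN 0 was a Monday, so this is a Tuesday.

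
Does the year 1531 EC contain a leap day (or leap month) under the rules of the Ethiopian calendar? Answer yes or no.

1531 mod 4 = 3; in the Ethiopian calendar a year is leap when year mod 4 = 3, so it is a leap year.

yes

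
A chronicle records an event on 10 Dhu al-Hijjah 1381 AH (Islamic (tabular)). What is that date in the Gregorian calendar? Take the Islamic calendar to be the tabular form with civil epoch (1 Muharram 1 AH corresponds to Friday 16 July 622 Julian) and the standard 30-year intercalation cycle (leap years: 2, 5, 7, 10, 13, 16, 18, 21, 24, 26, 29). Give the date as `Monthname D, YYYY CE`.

May 15, 1962 CE

Both dates share Julian Day Number 2437800; in the Gregorian calendar that is 15 May 1962 CE.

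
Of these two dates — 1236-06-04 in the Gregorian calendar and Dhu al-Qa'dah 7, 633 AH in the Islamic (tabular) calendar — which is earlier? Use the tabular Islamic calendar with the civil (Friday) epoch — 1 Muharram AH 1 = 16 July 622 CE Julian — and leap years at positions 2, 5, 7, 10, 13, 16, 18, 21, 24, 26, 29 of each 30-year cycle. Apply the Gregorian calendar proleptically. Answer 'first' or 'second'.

The two dates have Julian Day Numbers 2172655 and 2172701 respectively.
Since 2172655 < 2172701, the first date comes first.

first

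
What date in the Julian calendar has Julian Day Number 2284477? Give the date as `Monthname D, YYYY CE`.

JDN 2284477 is 2 August 1542 in the proleptic Gregorian calendar.
In the Julian calendar that day is July 23, 1542 CE.

July 23, 1542 CE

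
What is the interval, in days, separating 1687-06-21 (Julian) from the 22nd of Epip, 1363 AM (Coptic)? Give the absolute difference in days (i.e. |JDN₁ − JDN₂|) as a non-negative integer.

First date → JDN 2337406; second date → JDN 2322821.
The interval is |2337406 − 2322821| = 14585 days.

14585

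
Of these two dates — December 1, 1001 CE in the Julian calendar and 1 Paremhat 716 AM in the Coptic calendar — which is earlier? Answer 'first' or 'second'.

First date → JDN 2087008; second date → JDN 2086364.
JDN 2086364 < JDN 2087008, so the second date is earlier.

second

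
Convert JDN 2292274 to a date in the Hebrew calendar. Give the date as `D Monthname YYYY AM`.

JDN 2292274 is 7 December 1563 in the proleptic Gregorian calendar.
In the Hebrew calendar that day is 11 Kislev 5324 AM.

11 Kislev 5324 AM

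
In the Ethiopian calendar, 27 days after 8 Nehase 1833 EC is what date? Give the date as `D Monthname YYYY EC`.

JDN of 8 Nehase 1833 EC = 2393696.
2393696 + 27 = 2393723.
JDN 2393723 in the Ethiopian calendar is 5 Pagume 1833 EC.

5 Pagume 1833 EC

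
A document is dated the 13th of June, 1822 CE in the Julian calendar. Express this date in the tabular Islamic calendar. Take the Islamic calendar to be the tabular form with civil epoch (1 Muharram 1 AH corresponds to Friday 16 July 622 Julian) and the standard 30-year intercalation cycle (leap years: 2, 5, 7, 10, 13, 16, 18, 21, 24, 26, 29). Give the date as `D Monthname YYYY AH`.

The source date corresponds to 25 June 1822 in the Gregorian calendar (JDN 2386707).
That day falls on 5 Shawwal 1237 AH in the tabular Islamic calendar.

5 Shawwal 1237 AH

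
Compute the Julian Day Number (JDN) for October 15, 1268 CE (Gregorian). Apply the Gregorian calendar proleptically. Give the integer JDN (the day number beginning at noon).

2184476

JDN 2299161 is 15 October 1582 CE (Gregorian); the target day is −114685 days from there, so JDN = 2184476.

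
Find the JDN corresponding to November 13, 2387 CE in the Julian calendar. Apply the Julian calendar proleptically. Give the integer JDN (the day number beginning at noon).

Equivalently 29 November 2387 (Gregorian).
JDN 2451545 is 1 January 2000 CE (Gregorian); the target day is +141681 days from there, so JDN = 2593226.

2593226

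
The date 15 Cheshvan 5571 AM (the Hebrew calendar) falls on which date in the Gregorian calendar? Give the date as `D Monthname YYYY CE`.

12 November 1810 CE

Both dates share Julian Day Number 2382464; in the Gregorian calendar that is 12 November 1810 CE.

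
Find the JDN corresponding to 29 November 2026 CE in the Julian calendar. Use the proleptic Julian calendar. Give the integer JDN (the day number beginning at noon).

2461387

In the Gregorian calendar the same day is 12 December 2026.
JDN 2299161 is 15 October 1582 CE (Gregorian); the target day is +162226 days from there, so JDN = 2461387.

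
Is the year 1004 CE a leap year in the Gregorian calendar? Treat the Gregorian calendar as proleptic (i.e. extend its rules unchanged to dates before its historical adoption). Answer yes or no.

1004 is divisible by 4 and not by 100, so it is a leap year.

yes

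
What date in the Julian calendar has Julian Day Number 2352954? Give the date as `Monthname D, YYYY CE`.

January 14, 1730 CE

JDN 2352954 is 25 January 1730 in the Gregorian calendar.
In the Julian calendar that day is January 14, 1730 CE.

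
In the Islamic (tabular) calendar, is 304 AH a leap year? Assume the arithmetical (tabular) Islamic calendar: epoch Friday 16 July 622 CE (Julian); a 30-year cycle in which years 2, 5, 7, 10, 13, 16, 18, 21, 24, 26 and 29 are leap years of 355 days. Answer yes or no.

no

Year 304 AH is year 4 of its 30-year cycle; leap positions are 2, 5, 7, 10, 13, 16, 18, 21, 24, 26, 29, so it is a common year (354 days).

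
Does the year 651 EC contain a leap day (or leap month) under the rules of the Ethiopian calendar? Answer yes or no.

yes

651 mod 4 = 3; in the Ethiopian calendar a year is leap when year mod 4 = 3, so it is a leap year.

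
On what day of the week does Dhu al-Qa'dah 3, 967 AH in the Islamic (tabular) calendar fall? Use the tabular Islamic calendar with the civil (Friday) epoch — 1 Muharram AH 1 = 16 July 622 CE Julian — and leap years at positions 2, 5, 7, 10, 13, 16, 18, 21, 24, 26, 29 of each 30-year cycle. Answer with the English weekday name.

Friday

Equivalently 5 August 1560 Gregorian, JDN 2291055.
Since JDN mod 7 = 4 (0 = Monday), the day is Friday.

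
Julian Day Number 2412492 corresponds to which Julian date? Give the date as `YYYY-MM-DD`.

1893-01-16

JDN 2412492 is 28 January 1893 in the Gregorian calendar.
In the Julian calendar that day is 1893-01-16.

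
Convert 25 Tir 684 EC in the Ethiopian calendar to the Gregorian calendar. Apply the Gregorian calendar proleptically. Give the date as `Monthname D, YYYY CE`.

January 24, 692 CE

Both dates share Julian Day Number 1973831; in the Gregorian calendar that is 24 January 692 CE.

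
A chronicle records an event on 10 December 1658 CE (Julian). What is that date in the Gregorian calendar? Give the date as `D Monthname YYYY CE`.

20 December 1658 CE

For dates in this range the Gregorian date is 10 days ahead of the Julian.
10 December 1658 Julian + 10 days → 20 December 1658 Gregorian.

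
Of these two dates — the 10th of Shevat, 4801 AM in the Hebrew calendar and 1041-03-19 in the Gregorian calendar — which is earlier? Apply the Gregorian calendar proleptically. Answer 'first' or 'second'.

first

Converting both to JDN: 2101299 vs 2101355; the smaller is the first.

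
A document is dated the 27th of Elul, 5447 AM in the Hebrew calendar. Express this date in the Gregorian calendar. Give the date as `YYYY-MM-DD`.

Julian Day Number of the source date = 2337472.
Converting JDN 2337472 to the Gregorian calendar gives 5 September 1687 CE.

1687-09-05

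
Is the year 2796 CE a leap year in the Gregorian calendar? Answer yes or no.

2796 is divisible by 4 and not by 100, so it is a leap year.

yes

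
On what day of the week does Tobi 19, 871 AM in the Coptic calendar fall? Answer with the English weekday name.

In the proleptic Gregorian calendar this is 21 January 1155 (JDN 2142935).
JDN 2142935 mod 7 = 4, and JDN 0 was a Monday, so this is a Friday.

Friday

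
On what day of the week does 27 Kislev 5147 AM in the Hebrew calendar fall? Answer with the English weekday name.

In the proleptic Gregorian calendar this is 28 November 1386 (JDN 2227618).
JDN 2227618 mod 7 = 1, and JDN 0 was a Monday, so this is a Tuesday.

Tuesday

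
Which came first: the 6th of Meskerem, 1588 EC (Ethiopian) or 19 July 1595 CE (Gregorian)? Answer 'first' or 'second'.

Converting both to JDN: 2303878 vs 2303821; the smaller is the second.

second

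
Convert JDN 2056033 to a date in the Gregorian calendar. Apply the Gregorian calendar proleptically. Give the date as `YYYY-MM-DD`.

Counting from JDN 2299161 = 15 Oct 1582 gives an offset of -243128 days.

0917-02-15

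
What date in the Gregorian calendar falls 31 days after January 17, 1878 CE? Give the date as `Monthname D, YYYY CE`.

February 17, 1878 CE

JDN of January 17, 1878 CE = 2407002.
2407002 + 31 = 2407033.
JDN 2407033 in the Gregorian calendar is February 17, 1878 CE.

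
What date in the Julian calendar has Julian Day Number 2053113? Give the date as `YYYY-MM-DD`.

0909-02-12

JDN 2053113 is 17 February 909 in the proleptic Gregorian calendar.
In the Julian calendar that day is 0909-02-12.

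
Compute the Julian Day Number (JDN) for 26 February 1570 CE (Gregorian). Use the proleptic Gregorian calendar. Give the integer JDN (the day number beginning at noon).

2294547

JDN 2451545 is 1 January 2000 CE (Gregorian); the target day is −156998 days from there, so JDN = 2294547.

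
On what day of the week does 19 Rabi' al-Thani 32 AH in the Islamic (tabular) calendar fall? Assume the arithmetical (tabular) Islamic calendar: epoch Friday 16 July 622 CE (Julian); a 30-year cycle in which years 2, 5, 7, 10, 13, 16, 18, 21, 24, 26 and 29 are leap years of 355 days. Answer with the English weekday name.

Tuesday

Equivalently 30 November 652 Gregorian, JDN 1959532.
1959532 ≡ 1 (mod 7); counting from Monday = 0 gives Tuesday.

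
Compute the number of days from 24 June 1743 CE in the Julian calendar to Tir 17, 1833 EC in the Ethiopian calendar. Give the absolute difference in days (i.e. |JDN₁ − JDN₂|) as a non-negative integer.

35632

JDN of the first date = 2357863.
JDN of the second date = 2393495.
|2393495 − 2357863| = 35632.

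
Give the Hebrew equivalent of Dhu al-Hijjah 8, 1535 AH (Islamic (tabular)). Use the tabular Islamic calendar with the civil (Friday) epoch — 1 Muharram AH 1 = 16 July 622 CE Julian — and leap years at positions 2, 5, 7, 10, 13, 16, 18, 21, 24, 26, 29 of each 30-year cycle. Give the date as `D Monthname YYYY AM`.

Both dates share Julian Day Number 2492370; in the Hebrew calendar that is 9 Tishrei 5872 AM.

9 Tishrei 5872 AM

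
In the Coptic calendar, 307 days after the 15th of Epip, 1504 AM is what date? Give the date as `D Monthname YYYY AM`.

Counting 307 days forward from JDN 2374315 reaches JDN 2374622, which is 17 Pashons 1505 AM.

17 Pashons 1505 AM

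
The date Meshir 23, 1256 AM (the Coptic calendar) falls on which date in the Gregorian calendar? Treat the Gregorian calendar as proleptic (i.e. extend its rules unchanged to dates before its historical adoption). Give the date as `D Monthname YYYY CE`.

Both dates share Julian Day Number 2283591; in the Gregorian calendar that is 28 February 1540 CE.

28 February 1540 CE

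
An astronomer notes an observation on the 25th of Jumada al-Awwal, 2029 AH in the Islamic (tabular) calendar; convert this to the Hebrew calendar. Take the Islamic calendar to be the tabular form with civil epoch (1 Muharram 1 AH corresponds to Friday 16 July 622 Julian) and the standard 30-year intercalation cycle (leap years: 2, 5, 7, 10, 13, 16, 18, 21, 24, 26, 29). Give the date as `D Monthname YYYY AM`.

Both dates share Julian Day Number 2667238; in the Hebrew calendar that is 26 Tammuz 6350 AM.

26 Tammuz 6350 AM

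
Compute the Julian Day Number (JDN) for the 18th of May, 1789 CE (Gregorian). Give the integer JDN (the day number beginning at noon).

JDN 2400001 is 17 November 1858 CE (Gregorian), MJD 0; the target day is −25384 days from there, so JDN = 2374617.

2374617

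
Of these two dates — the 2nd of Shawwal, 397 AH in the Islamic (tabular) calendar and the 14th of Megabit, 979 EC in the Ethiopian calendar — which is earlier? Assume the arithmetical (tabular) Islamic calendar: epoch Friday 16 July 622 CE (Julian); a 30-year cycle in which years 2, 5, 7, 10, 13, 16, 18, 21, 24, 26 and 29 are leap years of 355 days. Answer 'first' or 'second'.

Converting both to JDN: 2089036 vs 2081628; the smaller is the second.

second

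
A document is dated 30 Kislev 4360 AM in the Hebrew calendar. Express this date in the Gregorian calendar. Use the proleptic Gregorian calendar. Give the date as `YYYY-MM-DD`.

0599-12-26

Julian Day Number of the source date = 1940200.
Converting JDN 1940200 to the Gregorian calendar gives 26 December 599 CE.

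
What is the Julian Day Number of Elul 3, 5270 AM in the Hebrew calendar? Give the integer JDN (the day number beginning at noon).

2272806

Equivalently 19 August 1510 (proleptic Gregorian).
JDN 2400001 is 17 November 1858 CE (Gregorian), MJD 0; the target day is −127195 days from there, so JDN = 2272806.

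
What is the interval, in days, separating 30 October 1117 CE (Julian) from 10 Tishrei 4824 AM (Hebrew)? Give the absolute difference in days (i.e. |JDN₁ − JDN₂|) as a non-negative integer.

First date → JDN 2129345; second date → JDN 2109567.
The interval is |2129345 − 2109567| = 19778 days.

19778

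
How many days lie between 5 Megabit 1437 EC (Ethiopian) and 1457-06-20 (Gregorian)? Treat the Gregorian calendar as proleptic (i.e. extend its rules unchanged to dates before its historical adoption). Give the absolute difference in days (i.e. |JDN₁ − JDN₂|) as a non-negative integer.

First date → JDN 2248904; second date → JDN 2253389.
The interval is |2248904 − 2253389| = 4485 days.

4485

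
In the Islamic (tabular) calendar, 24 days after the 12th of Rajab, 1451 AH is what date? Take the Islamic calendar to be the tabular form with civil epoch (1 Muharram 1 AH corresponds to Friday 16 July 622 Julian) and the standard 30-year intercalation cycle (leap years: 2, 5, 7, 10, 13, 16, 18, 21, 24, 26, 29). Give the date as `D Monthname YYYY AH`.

6 Sha'ban 1451 AH

Counting 24 days forward from JDN 2462460 reaches JDN 2462484, which is 6 Sha'ban 1451 AH.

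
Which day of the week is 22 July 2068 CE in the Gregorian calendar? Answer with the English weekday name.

JDN 2476585 mod 7 = 6, and JDN 0 was a Monday, so this is a Sunday.

Sunday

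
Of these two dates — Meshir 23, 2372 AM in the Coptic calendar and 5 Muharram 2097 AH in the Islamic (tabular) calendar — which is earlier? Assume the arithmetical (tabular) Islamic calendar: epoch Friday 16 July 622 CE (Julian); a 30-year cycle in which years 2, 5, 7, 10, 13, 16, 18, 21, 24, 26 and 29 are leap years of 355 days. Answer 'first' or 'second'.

second

The two dates have Julian Day Numbers 2691210 and 2691197 respectively.
Since 2691197 < 2691210, the second date comes first.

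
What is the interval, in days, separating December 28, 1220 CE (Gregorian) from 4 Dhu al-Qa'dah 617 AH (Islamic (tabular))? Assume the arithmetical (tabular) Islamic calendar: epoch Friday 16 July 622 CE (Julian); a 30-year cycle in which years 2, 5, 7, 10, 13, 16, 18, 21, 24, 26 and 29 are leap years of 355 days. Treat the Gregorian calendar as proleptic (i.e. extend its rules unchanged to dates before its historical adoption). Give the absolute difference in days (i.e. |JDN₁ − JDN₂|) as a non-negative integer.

10

JDN of the first date = 2167018.
JDN of the second date = 2167028.
|2167028 − 2167018| = 10.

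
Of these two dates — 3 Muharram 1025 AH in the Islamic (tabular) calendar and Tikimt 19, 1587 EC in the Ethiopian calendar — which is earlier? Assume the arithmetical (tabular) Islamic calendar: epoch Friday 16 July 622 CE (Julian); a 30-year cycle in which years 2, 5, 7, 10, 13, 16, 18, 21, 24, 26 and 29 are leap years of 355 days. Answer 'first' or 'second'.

second

First date → JDN 2311313; second date → JDN 2303555.
JDN 2303555 < JDN 2311313, so the second date is earlier.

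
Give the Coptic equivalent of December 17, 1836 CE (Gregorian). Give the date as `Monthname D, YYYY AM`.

Both dates share Julian Day Number 2391996; in the Coptic calendar that is 9 Koiak 1553 AM.

Koiak 9, 1553 AM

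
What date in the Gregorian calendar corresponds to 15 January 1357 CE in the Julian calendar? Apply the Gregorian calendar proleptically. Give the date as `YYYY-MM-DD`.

The Julian–Gregorian offset here is 8 days (Julian trailing).
15 January 1357 Julian + 8 days → 23 January 1357 Gregorian.

1357-01-23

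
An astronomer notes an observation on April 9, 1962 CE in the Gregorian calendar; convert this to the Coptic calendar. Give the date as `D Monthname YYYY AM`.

1 Parmouti 1678 AM

Both dates share Julian Day Number 2437764; in the Coptic calendar that is 1 Parmouti 1678 AM.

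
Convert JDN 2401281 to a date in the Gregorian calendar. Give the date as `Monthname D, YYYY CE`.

JDN 2451545 is 1 Jan 2000; 2401281 is −50264 days from there.

May 20, 1862 CE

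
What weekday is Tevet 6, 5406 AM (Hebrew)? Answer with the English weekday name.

Sunday

This is JDN 2322242 (24 December 1645 Gregorian).
JDN 2322242 mod 7 = 6, and JDN 0 was a Monday, so this is a Sunday.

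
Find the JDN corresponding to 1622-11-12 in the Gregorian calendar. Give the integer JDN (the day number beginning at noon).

JDN 2451545 is 1 January 2000 CE (Gregorian); the target day is −137746 days from there, so JDN = 2313799.

2313799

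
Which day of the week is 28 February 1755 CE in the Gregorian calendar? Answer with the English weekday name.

Since JDN mod 7 = 4 (0 = Monday), the day is Friday.

Friday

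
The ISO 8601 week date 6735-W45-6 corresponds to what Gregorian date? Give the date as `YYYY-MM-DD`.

6735-11-09

ISO week 1 of 6735 is the week containing the first Thursday of 6735.
Week 45, day 6 (Saturday) lands on 6735-11-09.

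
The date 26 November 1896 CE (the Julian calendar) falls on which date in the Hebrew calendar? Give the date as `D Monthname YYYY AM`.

Julian Day Number of the source date = 2413902.
Converting JDN 2413902 to the Hebrew calendar gives 3 Tevet 5657 AM.

3 Tevet 5657 AM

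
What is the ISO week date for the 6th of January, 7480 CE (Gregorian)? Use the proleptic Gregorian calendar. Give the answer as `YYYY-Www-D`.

7480-W02-2

The weekday is Tuesday (ISO weekday 2).
That Tuesday belongs to ISO week 2 of ISO year 7480.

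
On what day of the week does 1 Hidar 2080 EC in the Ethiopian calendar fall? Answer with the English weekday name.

In the Gregorian calendar this is 11 November 2087 (JDN 2483636).
JDN 2483636 mod 7 = 1, and JDN 0 was a Monday, so this is a Tuesday.

Tuesday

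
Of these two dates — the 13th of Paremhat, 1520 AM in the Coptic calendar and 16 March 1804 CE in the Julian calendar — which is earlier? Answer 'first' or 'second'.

Converting both to JDN: 2380037 vs 2380044; the smaller is the first.

first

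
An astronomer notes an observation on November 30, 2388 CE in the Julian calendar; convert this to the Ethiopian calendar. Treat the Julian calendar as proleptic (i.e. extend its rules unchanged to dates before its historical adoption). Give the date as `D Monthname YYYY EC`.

Julian Day Number of the source date = 2593609.
Converting JDN 2593609 to the Ethiopian calendar gives 4 Tahsas 2381 EC.

4 Tahsas 2381 EC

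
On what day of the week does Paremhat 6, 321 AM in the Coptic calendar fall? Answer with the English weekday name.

In the proleptic Gregorian calendar this is 5 March 605 (JDN 1942095).
Since JDN mod 7 = 1 (0 = Monday), the day is Tuesday.

Tuesday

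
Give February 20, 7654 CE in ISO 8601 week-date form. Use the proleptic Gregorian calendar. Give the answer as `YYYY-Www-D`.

7654-W08-5

The weekday is Friday (ISO weekday 5).
That Friday belongs to ISO week 8 of ISO year 7654.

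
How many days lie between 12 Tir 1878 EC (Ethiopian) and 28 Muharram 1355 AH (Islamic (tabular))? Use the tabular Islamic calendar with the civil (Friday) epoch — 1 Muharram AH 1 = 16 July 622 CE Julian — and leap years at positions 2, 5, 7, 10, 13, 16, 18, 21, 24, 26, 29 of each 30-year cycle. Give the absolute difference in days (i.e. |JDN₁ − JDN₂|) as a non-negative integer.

JDN of the first date = 2409926.
JDN of the second date = 2428279.
|2428279 − 2409926| = 18353.

18353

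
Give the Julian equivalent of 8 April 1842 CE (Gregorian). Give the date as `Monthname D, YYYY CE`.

For dates in this range the Gregorian date is 12 days ahead of the Julian.
8 April 1842 Gregorian − 12 days → 27 March 1842 Julian.

March 27, 1842 CE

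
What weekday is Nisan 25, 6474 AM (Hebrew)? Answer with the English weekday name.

In the Gregorian calendar this is 1 May 2714 (JDN 2712448).
2712448 ≡ 4 (mod 7); counting from Monday = 0 gives Friday.

Friday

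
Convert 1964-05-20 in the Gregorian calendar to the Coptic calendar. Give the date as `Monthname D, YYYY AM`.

Both dates share Julian Day Number 2438536; in the Coptic calendar that is 12 Pashons 1680 AM.

Pashons 12, 1680 AM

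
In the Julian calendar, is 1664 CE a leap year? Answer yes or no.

1664 mod 4 = 0, so it is a leap year in the Julian calendar.

yes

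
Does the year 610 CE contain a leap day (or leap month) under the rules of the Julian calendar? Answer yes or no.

610 mod 4 = 2, so it is a common year in the Julian calendar.

no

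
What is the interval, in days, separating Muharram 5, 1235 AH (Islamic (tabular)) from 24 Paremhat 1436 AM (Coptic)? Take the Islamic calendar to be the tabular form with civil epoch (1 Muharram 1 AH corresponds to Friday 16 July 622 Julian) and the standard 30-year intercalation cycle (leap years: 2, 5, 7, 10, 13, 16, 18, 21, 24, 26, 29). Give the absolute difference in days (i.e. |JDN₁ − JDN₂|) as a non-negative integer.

JDN of the first date = 2385732.
JDN of the second date = 2349367.
|2349367 − 2385732| = 36365.

36365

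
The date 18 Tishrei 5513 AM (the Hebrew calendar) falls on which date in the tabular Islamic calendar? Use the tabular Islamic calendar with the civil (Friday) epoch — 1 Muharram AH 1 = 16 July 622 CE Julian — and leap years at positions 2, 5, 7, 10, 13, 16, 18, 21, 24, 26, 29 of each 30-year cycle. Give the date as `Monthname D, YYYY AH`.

Dhu al-Qa'dah 17, 1165 AH

Both dates share Julian Day Number 2361234; in the tabular Islamic calendar that is 17 Dhu al-Qa'dah 1165 AH.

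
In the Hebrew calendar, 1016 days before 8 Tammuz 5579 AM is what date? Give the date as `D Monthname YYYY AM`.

The starting date is JDN 2385617; 2385617 − 1016 = 2384601.
JDN 2384601 corresponds to 25 Elul 5576 AM.

25 Elul 5576 AM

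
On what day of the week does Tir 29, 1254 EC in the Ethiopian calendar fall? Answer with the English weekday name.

This is JDN 2182027 (31 January 1262 Gregorian).
2182027 ≡ 1 (mod 7); counting from Monday = 0 gives Tuesday.

Tuesday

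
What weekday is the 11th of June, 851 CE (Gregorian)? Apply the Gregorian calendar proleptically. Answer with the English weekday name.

2032043 ≡ 6 (mod 7); counting from Monday = 0 gives Sunday.

Sunday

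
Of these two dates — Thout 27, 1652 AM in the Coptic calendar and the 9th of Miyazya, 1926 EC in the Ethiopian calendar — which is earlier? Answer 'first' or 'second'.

second

Converting both to JDN: 2428084 vs 2427545; the smaller is the second.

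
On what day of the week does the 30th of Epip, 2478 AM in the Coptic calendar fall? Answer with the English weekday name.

Sunday

Equivalently 12 August 2762 Gregorian, JDN 2730083.
JDN 2730083 mod 7 = 6, and JDN 0 was a Monday, so this is a Sunday.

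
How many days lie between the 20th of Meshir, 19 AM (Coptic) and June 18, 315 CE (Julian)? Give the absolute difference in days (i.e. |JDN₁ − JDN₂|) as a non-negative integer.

JDN of the first date = 1831773.
JDN of the second date = 1836280.
|1836280 − 1831773| = 4507.

4507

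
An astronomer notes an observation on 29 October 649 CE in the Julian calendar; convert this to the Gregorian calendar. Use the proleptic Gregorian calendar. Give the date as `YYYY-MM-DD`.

0649-11-01

The Julian–Gregorian offset here is 3 days (Julian trailing).
29 October 649 Julian + 3 days → 1 November 649 Gregorian.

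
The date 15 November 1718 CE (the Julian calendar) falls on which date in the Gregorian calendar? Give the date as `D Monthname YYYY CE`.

For dates in this range the Gregorian date is 11 days ahead of the Julian.
15 November 1718 Julian + 11 days → 26 November 1718 Gregorian.

26 November 1718 CE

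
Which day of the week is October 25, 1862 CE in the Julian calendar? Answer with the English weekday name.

In the Gregorian calendar this is 6 November 1862 (JDN 2401451).
Since JDN mod 7 = 3 (0 = Monday), the day is Thursday.

Thursday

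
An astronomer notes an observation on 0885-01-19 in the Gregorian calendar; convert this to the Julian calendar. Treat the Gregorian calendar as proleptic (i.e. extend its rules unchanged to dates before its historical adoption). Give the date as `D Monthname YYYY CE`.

For dates in this range the Gregorian date is 4 days ahead of the Julian.
19 January 885 Gregorian − 4 days → 15 January 885 Julian.

15 January 885 CE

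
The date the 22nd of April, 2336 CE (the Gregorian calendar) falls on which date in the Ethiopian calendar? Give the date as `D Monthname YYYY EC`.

11 Miyazya 2328 EC

Both dates share Julian Day Number 2574378; in the Ethiopian calendar that is 11 Miyazya 2328 EC.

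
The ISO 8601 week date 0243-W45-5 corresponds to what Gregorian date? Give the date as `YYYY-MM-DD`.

0243-11-10

ISO week 1 of 243 is the week containing the first Thursday of 243.
Week 45, day 5 (Friday) lands on 0243-11-10.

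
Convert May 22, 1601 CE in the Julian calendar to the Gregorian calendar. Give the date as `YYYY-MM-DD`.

1601-06-01

For dates in this range the Gregorian date is 10 days ahead of the Julian.
22 May 1601 Julian + 10 days → 1 June 1601 Gregorian.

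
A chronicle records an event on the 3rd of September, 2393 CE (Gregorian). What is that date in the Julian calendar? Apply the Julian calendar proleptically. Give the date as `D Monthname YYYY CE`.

18 August 2393 CE

The Julian–Gregorian offset here is 16 days (Julian trailing).
3 September 2393 Gregorian − 16 days → 18 August 2393 Julian.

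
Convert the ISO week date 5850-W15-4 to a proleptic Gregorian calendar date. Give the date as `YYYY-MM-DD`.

5850-04-11

ISO week 1 of 5850 is the week containing the first Thursday of 5850.
Week 15, day 4 (Thursday) lands on 5850-04-11.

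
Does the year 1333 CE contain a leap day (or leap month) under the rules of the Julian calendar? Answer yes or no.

1333 mod 4 = 1, so it is a common year in the Julian calendar.

no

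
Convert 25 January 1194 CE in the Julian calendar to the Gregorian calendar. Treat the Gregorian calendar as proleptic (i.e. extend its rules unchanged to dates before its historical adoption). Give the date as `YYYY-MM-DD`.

1194-02-01

For dates in this range the Gregorian date is 7 days ahead of the Julian.
25 January 1194 Julian + 7 days → 1 February 1194 Gregorian.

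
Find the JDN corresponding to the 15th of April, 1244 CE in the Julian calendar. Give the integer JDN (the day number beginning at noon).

2175534

In the proleptic Gregorian calendar the same day is 22 April 1244.
JDN 2400001 is 17 November 1858 CE (Gregorian), MJD 0; the target day is −224467 days from there, so JDN = 2175534.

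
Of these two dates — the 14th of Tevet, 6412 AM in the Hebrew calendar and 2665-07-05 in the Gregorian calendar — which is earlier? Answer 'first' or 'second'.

first

Converting both to JDN: 2689699 vs 2694617; the smaller is the first.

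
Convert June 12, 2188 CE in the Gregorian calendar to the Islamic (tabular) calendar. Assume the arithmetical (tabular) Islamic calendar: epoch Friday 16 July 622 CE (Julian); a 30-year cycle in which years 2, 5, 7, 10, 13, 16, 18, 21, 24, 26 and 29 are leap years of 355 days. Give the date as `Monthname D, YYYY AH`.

Dhu al-Hijjah 17, 1614 AH

Julian Day Number of the source date = 2520374.
Converting JDN 2520374 to the tabular Islamic calendar gives 17 Dhu al-Hijjah 1614 AH.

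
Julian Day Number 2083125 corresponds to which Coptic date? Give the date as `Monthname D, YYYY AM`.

Parmouti 20, 707 AM

The proleptic Gregorian equivalent of JDN 2083125 is 20 April 991.
In the Coptic calendar that day is Parmouti 20, 707 AM.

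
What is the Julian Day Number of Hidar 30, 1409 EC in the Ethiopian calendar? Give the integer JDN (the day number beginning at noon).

In the proleptic Gregorian calendar the same day is 5 December 1416.
JDN 2451545 is 1 January 2000 CE (Gregorian); the target day is −212963 days from there, so JDN = 2238582.

2238582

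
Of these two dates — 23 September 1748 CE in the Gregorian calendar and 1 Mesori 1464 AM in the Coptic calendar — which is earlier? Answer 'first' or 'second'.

second

Converting both to JDN: 2359770 vs 2359721; the smaller is the second.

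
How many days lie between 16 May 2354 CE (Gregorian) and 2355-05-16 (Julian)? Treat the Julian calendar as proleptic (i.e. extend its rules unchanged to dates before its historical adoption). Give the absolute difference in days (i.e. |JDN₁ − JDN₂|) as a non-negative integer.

381

First date → JDN 2580976; second date → JDN 2581357.
The interval is |2580976 − 2581357| = 381 days.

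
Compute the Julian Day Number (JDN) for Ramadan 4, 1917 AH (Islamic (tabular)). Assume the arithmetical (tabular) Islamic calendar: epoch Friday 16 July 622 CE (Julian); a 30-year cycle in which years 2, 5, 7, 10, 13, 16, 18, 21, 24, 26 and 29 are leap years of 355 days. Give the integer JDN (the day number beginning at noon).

2627646

In the Gregorian calendar the same day is 23 February 2482.
JDN 2451545 is 1 January 2000 CE (Gregorian); the target day is +176101 days from there, so JDN = 2627646.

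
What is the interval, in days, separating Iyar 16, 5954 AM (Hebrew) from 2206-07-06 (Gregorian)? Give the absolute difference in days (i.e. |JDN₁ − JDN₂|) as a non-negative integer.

First date → JDN 2522528; second date → JDN 2526971.
The interval is |2522528 − 2526971| = 4443 days.

4443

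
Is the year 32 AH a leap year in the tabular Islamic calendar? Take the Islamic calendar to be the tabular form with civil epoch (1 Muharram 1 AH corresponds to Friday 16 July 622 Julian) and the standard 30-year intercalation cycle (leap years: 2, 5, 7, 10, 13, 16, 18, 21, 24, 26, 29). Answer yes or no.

Year 32 AH is year 2 of its 30-year cycle; leap positions are 2, 5, 7, 10, 13, 16, 18, 21, 24, 26, 29, so it is a leap year (355 days).

yes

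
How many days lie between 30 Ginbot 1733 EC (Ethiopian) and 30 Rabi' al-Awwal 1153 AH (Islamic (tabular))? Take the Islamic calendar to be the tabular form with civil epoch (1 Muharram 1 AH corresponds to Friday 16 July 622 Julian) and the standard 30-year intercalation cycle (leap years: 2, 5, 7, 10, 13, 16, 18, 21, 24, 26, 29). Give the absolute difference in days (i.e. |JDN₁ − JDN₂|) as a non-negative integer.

345

First date → JDN 2357103; second date → JDN 2356758.
The interval is |2357103 − 2356758| = 345 days.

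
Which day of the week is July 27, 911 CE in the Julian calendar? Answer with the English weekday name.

This is JDN 2054008 (1 August 911 Gregorian).
2054008 ≡ 5 (mod 7); counting from Monday = 0 gives Saturday.

Saturday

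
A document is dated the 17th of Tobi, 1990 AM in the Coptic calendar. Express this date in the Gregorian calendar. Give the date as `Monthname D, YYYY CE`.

January 27, 2274 CE

Both dates share Julian Day Number 2551648; in the Gregorian calendar that is 27 January 2274 CE.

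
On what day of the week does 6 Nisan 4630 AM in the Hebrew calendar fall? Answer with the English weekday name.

In the proleptic Gregorian calendar this is 16 March 870 (JDN 2038896).
JDN 2038896 mod 7 = 6, and JDN 0 was a Monday, so this is a Sunday.

Sunday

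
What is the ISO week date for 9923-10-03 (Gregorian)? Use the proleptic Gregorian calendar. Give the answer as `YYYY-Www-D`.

9923-W40-3

The weekday is Wednesday (ISO weekday 3).
That Wednesday belongs to ISO week 40 of ISO year 9923.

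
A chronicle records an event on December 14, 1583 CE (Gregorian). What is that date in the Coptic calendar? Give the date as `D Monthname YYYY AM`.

Julian Day Number of the source date = 2299586.
Converting JDN 2299586 to the Coptic calendar gives 7 Koiak 1300 AM.

7 Koiak 1300 AM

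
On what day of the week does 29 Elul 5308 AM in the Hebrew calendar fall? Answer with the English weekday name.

This is JDN 2286710 (12 September 1548 Gregorian).
Since JDN mod 7 = 6 (0 = Monday), the day is Sunday.

Sunday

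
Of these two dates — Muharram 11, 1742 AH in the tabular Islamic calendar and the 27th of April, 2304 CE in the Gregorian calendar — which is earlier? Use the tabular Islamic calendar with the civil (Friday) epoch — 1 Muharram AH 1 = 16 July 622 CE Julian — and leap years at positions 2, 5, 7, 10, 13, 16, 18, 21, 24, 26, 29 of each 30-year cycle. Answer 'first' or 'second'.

The two dates have Julian Day Numbers 2565402 and 2562695 respectively.
Since 2562695 < 2565402, the second date comes first.

second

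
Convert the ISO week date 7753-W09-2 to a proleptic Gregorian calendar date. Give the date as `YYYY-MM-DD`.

7753-02-27

ISO week 1 of 7753 is the week containing the first Thursday of 7753.
Week 9, day 2 (Tuesday) lands on 7753-02-27.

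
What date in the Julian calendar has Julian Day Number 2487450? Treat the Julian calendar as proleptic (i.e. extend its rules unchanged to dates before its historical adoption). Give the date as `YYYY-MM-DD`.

2098-04-08

JDN 2487450 is 21 April 2098 in the Gregorian calendar.
In the Julian calendar that day is 2098-04-08.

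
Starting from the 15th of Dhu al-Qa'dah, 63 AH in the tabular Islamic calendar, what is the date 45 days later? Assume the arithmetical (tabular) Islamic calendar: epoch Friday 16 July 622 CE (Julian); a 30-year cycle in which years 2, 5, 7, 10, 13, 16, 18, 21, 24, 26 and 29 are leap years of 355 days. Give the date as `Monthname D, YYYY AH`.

Muharram 1, 64 AH

The starting date is JDN 1970720; 1970720 + 45 = 1970765.
JDN 1970765 corresponds to Muharram 1, 64 AH.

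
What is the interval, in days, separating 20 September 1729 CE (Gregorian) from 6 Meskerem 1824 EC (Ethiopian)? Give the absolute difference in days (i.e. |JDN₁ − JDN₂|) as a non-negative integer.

37250

JDN of the first date = 2352827.
JDN of the second date = 2390077.
|2390077 − 2352827| = 37250.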